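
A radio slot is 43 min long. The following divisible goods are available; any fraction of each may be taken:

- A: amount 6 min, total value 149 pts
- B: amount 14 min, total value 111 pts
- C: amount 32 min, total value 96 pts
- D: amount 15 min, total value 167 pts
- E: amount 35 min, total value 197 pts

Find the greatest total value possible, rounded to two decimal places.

Take in order of value per unit:
- A (149/6 per unit): all 6 → value 149, running total 149.00
- D (167/15 per unit): all 15 → value 167, running total 316.00
- B (111/14 per unit): all 14 → value 111, running total 427.00
- E (197/35 per unit): 8 of 35 → value 8×197/35 = 45.0286, running total 472.03
Total 472.03.

472.03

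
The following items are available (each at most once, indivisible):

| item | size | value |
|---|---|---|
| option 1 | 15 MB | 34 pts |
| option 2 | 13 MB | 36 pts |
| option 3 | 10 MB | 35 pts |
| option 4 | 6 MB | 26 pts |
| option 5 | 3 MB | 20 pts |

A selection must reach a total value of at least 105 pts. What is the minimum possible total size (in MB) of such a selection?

32

Subsets with value ≥ 105, sorted by total size:
- option 2+option 3+option 4+option 5: size 32, value 117
- option 1+option 3+option 4+option 5: size 34, value 115
- option 1+option 2+option 4+option 5: size 37, value 116
- option 1+option 2+option 3: size 38, value 105
Minimum size: 32 MB.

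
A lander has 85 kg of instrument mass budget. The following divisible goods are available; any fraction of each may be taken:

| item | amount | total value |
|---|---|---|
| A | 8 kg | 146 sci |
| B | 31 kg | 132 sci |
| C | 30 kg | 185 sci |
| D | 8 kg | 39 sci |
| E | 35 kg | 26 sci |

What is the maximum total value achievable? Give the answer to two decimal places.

507.94

Take in order of value per unit:
- A (146/8 per unit): all 8 → value 146, running total 146.00
- C (185/30 per unit): all 30 → value 185, running total 331.00
- D (39/8 per unit): all 8 → value 39, running total 370.00
- B (132/31 per unit): all 31 → value 132, running total 502.00
- E (26/35 per unit): 8 of 35 → value 8×26/35 = 5.9429, running total 507.94
Total 507.94.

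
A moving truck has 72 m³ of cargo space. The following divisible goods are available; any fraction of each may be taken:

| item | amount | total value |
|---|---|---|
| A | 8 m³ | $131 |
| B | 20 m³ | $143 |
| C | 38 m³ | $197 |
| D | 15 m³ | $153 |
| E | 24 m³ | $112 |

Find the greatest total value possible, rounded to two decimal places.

577.34

Take in order of value per unit:
- A (131/8 per unit): all 8 → value 131, running total 131.00
- D (153/15 per unit): all 15 → value 153, running total 284.00
- B (143/20 per unit): all 20 → value 143, running total 427.00
- C (197/38 per unit): 29 of 38 → value 29×197/38 = 150.3421, running total 577.34
Total 577.34.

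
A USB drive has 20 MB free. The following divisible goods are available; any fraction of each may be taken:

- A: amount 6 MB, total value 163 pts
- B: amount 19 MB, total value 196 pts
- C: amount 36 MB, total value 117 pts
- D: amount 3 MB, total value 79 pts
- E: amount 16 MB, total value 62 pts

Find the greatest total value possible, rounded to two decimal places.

355.47

Take in order of value per unit:
- A (163/6 per unit): all 6 → value 163, running total 163.00
- D (79/3 per unit): all 3 → value 79, running total 242.00
- B (196/19 per unit): 11 of 19 → value 11×196/19 = 113.4737, running total 355.47
Total 355.47.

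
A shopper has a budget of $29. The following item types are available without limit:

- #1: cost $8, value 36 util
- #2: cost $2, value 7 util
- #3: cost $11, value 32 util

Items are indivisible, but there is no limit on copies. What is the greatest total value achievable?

Best value-per-unit is #1 at 36/8; filling with it alone gives 3×36 = 108.
Optimal mix: 3×#1 + 2×#2 → cost 28, value 122.

122 util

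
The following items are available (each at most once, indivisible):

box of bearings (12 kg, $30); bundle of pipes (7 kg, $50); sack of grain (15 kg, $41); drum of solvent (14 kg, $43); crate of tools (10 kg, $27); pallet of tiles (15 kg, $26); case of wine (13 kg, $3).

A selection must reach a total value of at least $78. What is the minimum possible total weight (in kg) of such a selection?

19

Subsets with value ≥ 78, sorted by total weight:
- box of bearings+bundle of pipes: weight 19, value 80
- bundle of pipes+drum of solvent: weight 21, value 93
- bundle of pipes+sack of grain: weight 22, value 91
Minimum weight: 19 kg.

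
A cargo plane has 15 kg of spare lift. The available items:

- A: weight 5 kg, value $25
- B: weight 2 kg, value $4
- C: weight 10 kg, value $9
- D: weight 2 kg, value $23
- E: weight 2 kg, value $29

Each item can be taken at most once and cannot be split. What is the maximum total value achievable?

This is a 0/1 knapsack; check combinations near the capacity.
- A+B+D+E: weight 5+2+2+2=11, value 25+4+23+29=81
- A+D+E: weight 5+2+2=9, value 25+23+29=77
- C+D+E: weight 10+2+2=14, value 9+23+29=61
- A+B+E: weight 5+2+2=9, value 25+4+29=58
- B+D+E: weight 2+2+2=6, value 4+23+29=56
Best: $81.

$81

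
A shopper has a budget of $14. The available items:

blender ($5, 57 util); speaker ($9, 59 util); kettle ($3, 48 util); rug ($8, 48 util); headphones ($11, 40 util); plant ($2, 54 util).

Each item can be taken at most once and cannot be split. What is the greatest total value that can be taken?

Check high-value combinations within $14:
- speaker+kettle+plant: cost 9+3+2=14, value 59+48+54=161
- blender+kettle+plant: cost 5+3+2=10, value 57+48+54=159
- kettle+rug+plant: cost 3+8+2=13, value 48+48+54=150
- blender+speaker: cost 5+9=14, value 57+59=116
Best: 161 util.

161 util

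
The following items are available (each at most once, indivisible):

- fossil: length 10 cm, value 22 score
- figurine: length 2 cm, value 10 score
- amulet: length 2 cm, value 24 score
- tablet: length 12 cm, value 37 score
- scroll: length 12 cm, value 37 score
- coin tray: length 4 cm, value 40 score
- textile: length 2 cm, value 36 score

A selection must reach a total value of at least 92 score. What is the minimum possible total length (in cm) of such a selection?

8

Subsets with value ≥ 92, sorted by total length:
- amulet+coin tray+textile: length 8, value 100
- figurine+amulet+coin tray+textile: length 10, value 110
- fossil+coin tray+textile: length 16, value 98
- amulet+tablet+textile: length 16, value 97
Minimum length: 8 cm.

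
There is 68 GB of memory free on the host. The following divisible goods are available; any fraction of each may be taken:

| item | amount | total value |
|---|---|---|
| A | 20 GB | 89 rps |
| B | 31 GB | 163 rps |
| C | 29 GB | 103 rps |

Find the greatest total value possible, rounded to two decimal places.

Take in order of value per unit:
- B (163/31 per unit): all 31 → value 163, running total 163.00
- A (89/20 per unit): all 20 → value 89, running total 252.00
- C (103/29 per unit): 17 of 29 → value 17×103/29 = 60.3793, running total 312.38
Total 312.38.

312.38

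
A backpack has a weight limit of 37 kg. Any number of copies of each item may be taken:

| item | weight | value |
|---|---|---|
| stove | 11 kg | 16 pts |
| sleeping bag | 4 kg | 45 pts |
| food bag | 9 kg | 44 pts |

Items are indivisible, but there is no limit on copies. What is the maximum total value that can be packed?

Best value-per-unit is sleeping bag at 45/4, and filling with it alone uses weight 9×4=36. No mix of the others beats 9×45 = 405.

405 pts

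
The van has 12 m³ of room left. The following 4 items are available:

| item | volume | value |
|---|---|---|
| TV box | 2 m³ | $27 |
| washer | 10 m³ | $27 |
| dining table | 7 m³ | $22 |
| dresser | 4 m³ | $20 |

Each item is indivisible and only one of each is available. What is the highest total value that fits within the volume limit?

$54

Check high-value combinations within 12 m³:
- TV box+washer: volume 2+10=12, value 27+27=54
- TV box+dining table: volume 2+7=9, value 27+22=49
- TV box+dresser: volume 2+4=6, value 27+20=47
- dining table+dresser: volume 7+4=11, value 22+20=42
- TV box: volume 2, value 27
Best: $54.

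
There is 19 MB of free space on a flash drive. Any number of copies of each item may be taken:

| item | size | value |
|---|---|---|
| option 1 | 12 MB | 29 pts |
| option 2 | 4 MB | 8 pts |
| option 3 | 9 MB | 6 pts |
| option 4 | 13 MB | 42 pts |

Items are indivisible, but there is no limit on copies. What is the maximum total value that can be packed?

50 pts

Best value-per-unit is option 4 at 42/13; filling with it alone gives 1×42 = 42.
Optimal mix: 1×option 2 + 1×option 4 → size 17, value 50.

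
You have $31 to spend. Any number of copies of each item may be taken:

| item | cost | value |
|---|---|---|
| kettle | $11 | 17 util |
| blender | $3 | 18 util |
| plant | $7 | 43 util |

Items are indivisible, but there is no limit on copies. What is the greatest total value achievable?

Best value-per-unit is plant at 43/7; filling with it alone gives 4×43 = 172.
Optimal mix: 1×blender + 4×plant → cost 31, value 190.

190 util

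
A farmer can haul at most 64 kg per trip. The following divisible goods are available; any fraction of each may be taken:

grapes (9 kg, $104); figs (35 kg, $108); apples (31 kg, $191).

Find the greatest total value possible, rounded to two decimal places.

Take in order of value per unit:
- grapes (104/9 per unit): all 9 → value 104, running total 104.00
- apples (191/31 per unit): all 31 → value 191, running total 295.00
- figs (108/35 per unit): 24 of 35 → value 24×108/35 = 74.0571, running total 369.06
Total 369.06.

369.06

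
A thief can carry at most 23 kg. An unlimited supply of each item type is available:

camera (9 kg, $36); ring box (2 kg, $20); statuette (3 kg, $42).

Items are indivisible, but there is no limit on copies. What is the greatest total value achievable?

Best value-per-unit is statuette at 42/3; filling with it alone gives 7×42 = 294.
Optimal mix: 1×ring box + 7×statuette → weight 23, value 314.

$314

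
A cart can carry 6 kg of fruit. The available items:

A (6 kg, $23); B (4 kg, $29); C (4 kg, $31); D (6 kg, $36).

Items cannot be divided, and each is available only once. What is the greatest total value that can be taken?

$36

Check high-value combinations within 6 kg:
- D: weight 6, value 36
- C: weight 4, value 31
- B: weight 4, value 29
- A: weight 6, value 23
Best: $36.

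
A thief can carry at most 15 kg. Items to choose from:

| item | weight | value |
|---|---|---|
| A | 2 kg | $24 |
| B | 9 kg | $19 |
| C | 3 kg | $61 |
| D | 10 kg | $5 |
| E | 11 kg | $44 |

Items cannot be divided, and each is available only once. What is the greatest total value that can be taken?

$105

This is a 0/1 knapsack; check combinations near the capacity.
- C+E: weight 3+11=14, value 61+44=105
- A+B+C: weight 2+9+3=14, value 24+19+61=104
- A+C+D: weight 2+3+10=15, value 24+61+5=90
- A+C: weight 2+3=5, value 24+61=85
Best: $105.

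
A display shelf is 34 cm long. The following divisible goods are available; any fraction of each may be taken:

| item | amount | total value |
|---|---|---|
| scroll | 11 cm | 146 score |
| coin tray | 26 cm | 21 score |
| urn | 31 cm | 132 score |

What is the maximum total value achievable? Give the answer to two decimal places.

243.94

Take in order of value per unit:
- scroll (146/11 per unit): all 11 → value 146, running total 146.00
- urn (132/31 per unit): 23 of 31 → value 23×132/31 = 97.9355, running total 243.94
Total 243.94.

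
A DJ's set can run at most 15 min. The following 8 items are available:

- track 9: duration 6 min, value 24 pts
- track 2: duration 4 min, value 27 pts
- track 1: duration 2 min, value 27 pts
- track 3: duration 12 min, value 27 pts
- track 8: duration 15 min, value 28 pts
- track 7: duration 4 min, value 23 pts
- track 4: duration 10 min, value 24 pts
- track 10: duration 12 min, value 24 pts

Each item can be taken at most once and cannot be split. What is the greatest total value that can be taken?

78 pts

This is a 0/1 knapsack; check combinations near the capacity.
- track 9+track 2+track 1: duration 6+4+2=12, value 24+27+27=78
- track 2+track 1+track 7: duration 4+2+4=10, value 27+27+23=77
- track 9+track 1+track 7: duration 6+2+4=12, value 24+27+23=74
- track 9+track 2+track 7: duration 6+4+4=14, value 24+27+23=74
Best: 78 pts.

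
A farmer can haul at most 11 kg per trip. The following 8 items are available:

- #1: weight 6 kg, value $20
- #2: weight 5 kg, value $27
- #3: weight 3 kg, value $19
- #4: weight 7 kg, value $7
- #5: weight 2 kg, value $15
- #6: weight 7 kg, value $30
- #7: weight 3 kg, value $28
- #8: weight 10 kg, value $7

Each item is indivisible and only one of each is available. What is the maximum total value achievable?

$74

Check high-value combinations within 11 kg:
- #2+#3+#7: weight 5+3+3=11, value 27+19+28=74
- #2+#5+#7: weight 5+2+3=10, value 27+15+28=70
- #1+#5+#7: weight 6+2+3=11, value 20+15+28=63
Best: $74.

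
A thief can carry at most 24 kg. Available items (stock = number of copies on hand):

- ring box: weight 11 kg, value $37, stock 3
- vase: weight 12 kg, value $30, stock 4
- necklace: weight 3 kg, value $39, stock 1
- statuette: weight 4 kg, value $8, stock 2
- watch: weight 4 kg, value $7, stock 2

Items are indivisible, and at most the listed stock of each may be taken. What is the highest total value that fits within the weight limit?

Top feasible selections:
- 1×ring box + 1×necklace + 2×statuette: weight 22, value 92
- 1×ring box + 1×necklace + 1×statuette + 1×watch: weight 22, value 91
Best: $92.

$92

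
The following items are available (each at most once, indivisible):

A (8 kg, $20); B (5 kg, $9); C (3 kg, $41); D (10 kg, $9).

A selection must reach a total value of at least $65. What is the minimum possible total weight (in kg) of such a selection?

Subsets with value ≥ 65, sorted by total weight:
- A+B+C: weight 16, value 70
- A+C+D: weight 21, value 70
- A+B+C+D: weight 26, value 79
Minimum weight: 16 kg.

16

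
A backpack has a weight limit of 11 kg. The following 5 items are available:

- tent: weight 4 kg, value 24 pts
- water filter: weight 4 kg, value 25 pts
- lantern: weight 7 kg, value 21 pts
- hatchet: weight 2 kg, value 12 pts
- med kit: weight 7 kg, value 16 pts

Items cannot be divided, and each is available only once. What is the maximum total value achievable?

Check high-value combinations within 11 kg:
- tent+water filter+hatchet: weight 4+4+2=10, value 24+25+12=61
- tent+water filter: weight 4+4=8, value 24+25=49
- water filter+lantern: weight 4+7=11, value 25+21=46
- tent+lantern: weight 4+7=11, value 24+21=45
Best: 61 pts.

61 pts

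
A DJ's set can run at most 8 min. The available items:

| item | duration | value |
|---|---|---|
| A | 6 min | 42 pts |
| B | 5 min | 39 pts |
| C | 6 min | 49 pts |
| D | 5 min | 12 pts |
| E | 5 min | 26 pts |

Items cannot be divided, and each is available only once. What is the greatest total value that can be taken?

This is a 0/1 knapsack; check combinations near the capacity.
- C: duration 6, value 49
- A: duration 6, value 42
- B: duration 5, value 39
Best: 49 pts.

49 pts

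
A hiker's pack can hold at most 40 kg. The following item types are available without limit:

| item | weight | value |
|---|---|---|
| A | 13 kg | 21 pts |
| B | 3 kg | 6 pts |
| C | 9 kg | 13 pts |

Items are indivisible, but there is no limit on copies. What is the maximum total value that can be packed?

78 pts

Best value-per-unit is B at 6/3, and filling with it alone uses weight 13×3=39. No mix of the others beats 13×6 = 78.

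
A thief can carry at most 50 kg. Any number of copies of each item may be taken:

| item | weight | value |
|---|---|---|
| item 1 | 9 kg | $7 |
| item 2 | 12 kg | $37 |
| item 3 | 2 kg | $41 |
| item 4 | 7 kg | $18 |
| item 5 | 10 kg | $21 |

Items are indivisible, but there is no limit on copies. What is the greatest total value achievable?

Best value-per-unit is item 3 at 41/2, and filling with it alone uses weight 25×2=50. No mix of the others beats 25×41 = 1025.

$1025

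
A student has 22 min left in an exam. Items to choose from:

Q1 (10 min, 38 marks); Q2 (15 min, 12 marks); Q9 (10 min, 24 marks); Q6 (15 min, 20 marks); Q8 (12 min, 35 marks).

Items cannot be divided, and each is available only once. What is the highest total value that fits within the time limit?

73 marks

Check high-value combinations within 22 min:
- Q1+Q8: time 10+12=22, value 38+35=73
- Q1+Q9: time 10+10=20, value 38+24=62
- Q9+Q8: time 10+12=22, value 24+35=59
Best: 73 marks.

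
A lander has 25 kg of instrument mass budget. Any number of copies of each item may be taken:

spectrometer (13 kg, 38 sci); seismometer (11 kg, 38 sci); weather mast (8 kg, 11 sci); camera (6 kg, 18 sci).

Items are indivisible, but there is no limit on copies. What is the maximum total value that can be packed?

Best value-per-unit is seismometer at 38/11; filling with it alone gives 2×38 = 76.
Optimal mix: 1×spectrometer + 1×seismometer → mass 24, value 76.

76 sci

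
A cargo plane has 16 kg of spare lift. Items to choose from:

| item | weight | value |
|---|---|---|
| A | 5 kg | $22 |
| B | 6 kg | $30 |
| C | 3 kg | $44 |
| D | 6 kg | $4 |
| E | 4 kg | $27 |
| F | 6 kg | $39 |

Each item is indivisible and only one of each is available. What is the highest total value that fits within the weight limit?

Check high-value combinations within 16 kg:
- B+C+F: weight 6+3+6=15, value 30+44+39=113
- C+E+F: weight 3+4+6=13, value 44+27+39=110
- A+C+F: weight 5+3+6=14, value 22+44+39=105
- B+C+E: weight 6+3+4=13, value 30+44+27=101
- A+B+C: weight 5+6+3=14, value 22+30+44=96
Best: $113.

$113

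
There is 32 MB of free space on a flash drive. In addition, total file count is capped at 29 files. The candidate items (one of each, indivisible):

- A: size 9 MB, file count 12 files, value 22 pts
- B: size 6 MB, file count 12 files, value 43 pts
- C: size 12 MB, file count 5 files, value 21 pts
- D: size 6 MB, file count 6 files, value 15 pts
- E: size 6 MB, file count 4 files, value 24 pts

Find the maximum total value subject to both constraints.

Feasible sets respecting both limits:
- B+C+D+E: size 30, file count 27, value 103
- A+B+E: size 21, file count 28, value 89
- B+C+E: size 24, file count 21, value 88
- A+B+C: size 27, file count 29, value 86
Best: 103 pts.

103 pts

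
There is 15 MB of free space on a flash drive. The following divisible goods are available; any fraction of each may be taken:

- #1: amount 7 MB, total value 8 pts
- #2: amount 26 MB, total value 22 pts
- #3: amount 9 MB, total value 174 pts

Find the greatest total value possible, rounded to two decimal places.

180.86

Take in order of value per unit:
- #3 (174/9 per unit): all 9 → value 174, running total 174.00
- #1 (8/7 per unit): 6 of 7 → value 6×8/7 = 6.8571, running total 180.86
Total 180.86.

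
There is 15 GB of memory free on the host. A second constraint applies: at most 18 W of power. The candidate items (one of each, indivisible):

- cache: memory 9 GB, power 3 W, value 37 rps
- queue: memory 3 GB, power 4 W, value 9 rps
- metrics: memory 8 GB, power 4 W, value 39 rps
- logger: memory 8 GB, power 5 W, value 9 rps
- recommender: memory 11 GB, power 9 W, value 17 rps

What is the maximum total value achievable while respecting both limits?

Feasible sets respecting both limits:
- queue+metrics: memory 11, power 8, value 48
- cache+queue: memory 12, power 7, value 46
- metrics: memory 8, power 4, value 39
Best: 48 rps.

48 rps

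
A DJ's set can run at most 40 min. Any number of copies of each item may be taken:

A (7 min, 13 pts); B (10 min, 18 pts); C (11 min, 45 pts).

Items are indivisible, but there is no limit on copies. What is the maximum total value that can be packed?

148 pts

Best value-per-unit is C at 45/11; filling with it alone gives 3×45 = 135.
Optimal mix: 1×A + 3×C → duration 40, value 148.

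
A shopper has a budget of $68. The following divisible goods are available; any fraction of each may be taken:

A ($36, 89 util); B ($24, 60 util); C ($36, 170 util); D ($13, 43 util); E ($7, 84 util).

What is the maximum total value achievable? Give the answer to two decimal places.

327.00

Take in order of value per unit:
- E (84/7 per unit): all 7 → value 84, running total 84.00
- C (170/36 per unit): all 36 → value 170, running total 254.00
- D (43/13 per unit): all 13 → value 43, running total 297.00
- B (60/24 per unit): 12 of 24 → value 12×60/24 = 30.0000, running total 327.00
Total 327.00.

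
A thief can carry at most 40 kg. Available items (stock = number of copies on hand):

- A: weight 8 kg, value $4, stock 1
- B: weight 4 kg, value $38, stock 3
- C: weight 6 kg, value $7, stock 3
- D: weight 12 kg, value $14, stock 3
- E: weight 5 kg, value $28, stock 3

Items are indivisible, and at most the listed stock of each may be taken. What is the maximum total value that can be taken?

$212

Best selections within weight 40 and stock limits:
- 3×B + 1×D + 3×E: weight 39, value 212
- 3×B + 2×C + 3×E: weight 39, value 212
Best: $212.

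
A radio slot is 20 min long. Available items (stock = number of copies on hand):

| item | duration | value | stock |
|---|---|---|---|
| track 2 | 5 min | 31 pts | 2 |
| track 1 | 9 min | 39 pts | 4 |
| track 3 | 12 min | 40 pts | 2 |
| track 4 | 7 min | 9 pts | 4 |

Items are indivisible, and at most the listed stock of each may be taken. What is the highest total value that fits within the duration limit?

101 pts

Top feasible selections:
- 2×track 2 + 1×track 1: duration 19, value 101
- 2×track 1: duration 18, value 78
Best: 101 pts.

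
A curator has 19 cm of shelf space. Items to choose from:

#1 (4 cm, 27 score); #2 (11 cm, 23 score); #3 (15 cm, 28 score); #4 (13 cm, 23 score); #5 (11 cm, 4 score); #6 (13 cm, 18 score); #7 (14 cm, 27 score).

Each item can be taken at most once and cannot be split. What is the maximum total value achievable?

Check high-value combinations within 19 cm:
- #1+#3: length 4+15=19, value 27+28=55
- #1+#7: length 4+14=18, value 27+27=54
- #1+#2: length 4+11=15, value 27+23=50
- #1+#4: length 4+13=17, value 27+23=50
Best: 55 score.

55 score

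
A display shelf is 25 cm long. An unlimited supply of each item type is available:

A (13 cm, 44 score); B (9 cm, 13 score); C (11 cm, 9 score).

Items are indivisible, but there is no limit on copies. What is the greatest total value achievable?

57 score

Best value-per-unit is A at 44/13; filling with it alone gives 1×44 = 44.
Optimal mix: 1×A + 1×B → length 22, value 57.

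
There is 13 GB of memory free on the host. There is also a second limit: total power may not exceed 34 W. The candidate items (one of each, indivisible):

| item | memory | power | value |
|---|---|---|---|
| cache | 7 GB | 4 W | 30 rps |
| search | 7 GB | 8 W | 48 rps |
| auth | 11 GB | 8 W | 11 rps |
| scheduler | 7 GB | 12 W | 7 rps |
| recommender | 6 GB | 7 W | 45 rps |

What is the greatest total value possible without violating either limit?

93 rps

Feasible sets respecting both limits:
- search+recommender: memory 13, power 15, value 93
- cache+recommender: memory 13, power 11, value 75
- scheduler+recommender: memory 13, power 19, value 52
Best: 93 rps.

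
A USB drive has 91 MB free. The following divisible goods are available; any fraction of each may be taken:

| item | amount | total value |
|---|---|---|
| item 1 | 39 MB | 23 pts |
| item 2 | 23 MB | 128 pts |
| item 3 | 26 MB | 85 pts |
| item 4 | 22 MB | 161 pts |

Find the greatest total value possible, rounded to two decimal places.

385.79

Take in order of value per unit:
- item 4 (161/22 per unit): all 22 → value 161, running total 161.00
- item 2 (128/23 per unit): all 23 → value 128, running total 289.00
- item 3 (85/26 per unit): all 26 → value 85, running total 374.00
- item 1 (23/39 per unit): 20 of 39 → value 20×23/39 = 11.7949, running total 385.79
Total 385.79.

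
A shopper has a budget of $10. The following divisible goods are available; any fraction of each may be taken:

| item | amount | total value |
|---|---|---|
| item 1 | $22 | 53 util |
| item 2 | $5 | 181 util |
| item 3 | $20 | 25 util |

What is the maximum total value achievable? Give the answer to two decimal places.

Take in order of value per unit:
- item 2 (181/5 per unit): all 5 → value 181, running total 181.00
- item 1 (53/22 per unit): 5 of 22 → value 5×53/22 = 12.0455, running total 193.05
Total 193.05.

193.05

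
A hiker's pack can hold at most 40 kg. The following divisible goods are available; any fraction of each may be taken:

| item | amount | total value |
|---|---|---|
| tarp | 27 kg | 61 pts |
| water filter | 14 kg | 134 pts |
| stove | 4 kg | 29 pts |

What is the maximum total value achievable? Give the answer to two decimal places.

Take in order of value per unit:
- water filter (134/14 per unit): all 14 → value 134, running total 134.00
- stove (29/4 per unit): all 4 → value 29, running total 163.00
- tarp (61/27 per unit): 22 of 27 → value 22×61/27 = 49.7037, running total 212.70
Total 212.70.

212.70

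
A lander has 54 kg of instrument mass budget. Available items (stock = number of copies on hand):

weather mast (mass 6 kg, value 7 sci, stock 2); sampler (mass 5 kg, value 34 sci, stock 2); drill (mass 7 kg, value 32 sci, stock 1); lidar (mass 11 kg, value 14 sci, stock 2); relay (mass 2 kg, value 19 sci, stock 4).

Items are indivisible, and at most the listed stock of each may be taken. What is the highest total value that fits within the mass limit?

211 sci

Best selections within mass 54 and stock limits:
- 1×weather mast + 2×sampler + 1×drill + 2×lidar + 4×relay: mass 53, value 211
- 2×sampler + 1×drill + 2×lidar + 4×relay: mass 47, value 204
Best: 211 sci.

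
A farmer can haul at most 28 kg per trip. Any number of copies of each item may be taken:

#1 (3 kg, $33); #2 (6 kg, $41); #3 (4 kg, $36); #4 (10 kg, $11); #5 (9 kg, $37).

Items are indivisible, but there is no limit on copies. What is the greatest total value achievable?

Best value-per-unit is #1 at 33/3; filling with it alone gives 9×33 = 297.
Optimal mix: 8×#1 + 1×#3 → weight 28, value 300.

$300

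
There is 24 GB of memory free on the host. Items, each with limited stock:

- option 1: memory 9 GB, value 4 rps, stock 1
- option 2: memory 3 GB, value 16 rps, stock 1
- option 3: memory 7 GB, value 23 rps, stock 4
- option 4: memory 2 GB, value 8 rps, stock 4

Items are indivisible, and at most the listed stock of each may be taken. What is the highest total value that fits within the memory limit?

Top feasible selections:
- 1×option 2 + 2×option 3 + 3×option 4: memory 23, value 86
- 1×option 2 + 3×option 3: memory 24, value 85
- 1×option 2 + 2×option 3 + 2×option 4: memory 21, value 78
- 2×option 3 + 4×option 4: memory 22, value 78
Best: 86 rps.

86 rps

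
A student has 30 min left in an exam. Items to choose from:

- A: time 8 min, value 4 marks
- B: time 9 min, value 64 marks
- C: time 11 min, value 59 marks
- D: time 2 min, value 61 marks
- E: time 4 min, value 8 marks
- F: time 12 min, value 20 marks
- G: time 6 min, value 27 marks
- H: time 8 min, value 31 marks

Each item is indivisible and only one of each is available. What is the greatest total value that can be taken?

215 marks

Check high-value combinations within 30 min:
- B+C+D+H: time 9+11+2+8=30, value 64+59+61+31=215
- B+C+D+G: time 9+11+2+6=28, value 64+59+61+27=211
- B+C+D+E: time 9+11+2+4=26, value 64+59+61+8=192
- B+D+E+G+H: time 9+2+4+6+8=29, value 64+61+8+27+31=191
Best: 215 marks.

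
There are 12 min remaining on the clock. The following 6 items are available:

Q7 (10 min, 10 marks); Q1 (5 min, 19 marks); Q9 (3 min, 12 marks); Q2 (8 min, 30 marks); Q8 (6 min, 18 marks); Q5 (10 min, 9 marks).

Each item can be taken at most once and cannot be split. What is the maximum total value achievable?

Check high-value combinations within 12 min:
- Q9+Q2: time 3+8=11, value 12+30=42
- Q1+Q8: time 5+6=11, value 19+18=37
- Q1+Q9: time 5+3=8, value 19+12=31
Best: 42 marks.

42 marks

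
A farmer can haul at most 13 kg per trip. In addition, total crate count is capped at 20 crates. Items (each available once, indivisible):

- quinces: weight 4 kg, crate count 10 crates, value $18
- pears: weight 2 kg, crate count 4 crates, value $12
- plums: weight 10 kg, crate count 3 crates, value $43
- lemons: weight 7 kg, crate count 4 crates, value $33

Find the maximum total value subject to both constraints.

Feasible sets respecting both limits:
- quinces+pears+lemons: weight 13, crate count 18, value 63
- pears+plums: weight 12, crate count 7, value 55
- quinces+lemons: weight 11, crate count 14, value 51
- pears+lemons: weight 9, crate count 8, value 45
Best: $63.

$63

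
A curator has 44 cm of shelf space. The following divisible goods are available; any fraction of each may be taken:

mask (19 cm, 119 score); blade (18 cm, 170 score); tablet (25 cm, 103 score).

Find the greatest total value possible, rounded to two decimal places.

Take in order of value per unit:
- blade (170/18 per unit): all 18 → value 170, running total 170.00
- mask (119/19 per unit): all 19 → value 119, running total 289.00
- tablet (103/25 per unit): 7 of 25 → value 7×103/25 = 28.8400, running total 317.84
Total 317.84.

317.84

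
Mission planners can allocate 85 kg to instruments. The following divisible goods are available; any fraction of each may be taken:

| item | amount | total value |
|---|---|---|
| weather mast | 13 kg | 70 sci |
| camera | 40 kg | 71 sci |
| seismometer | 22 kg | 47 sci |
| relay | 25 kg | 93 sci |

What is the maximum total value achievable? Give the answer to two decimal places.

254.38

Take in order of value per unit:
- weather mast (70/13 per unit): all 13 → value 70, running total 70.00
- relay (93/25 per unit): all 25 → value 93, running total 163.00
- seismometer (47/22 per unit): all 22 → value 47, running total 210.00
- camera (71/40 per unit): 25 of 40 → value 25×71/40 = 44.3750, running total 254.38
Total 254.38.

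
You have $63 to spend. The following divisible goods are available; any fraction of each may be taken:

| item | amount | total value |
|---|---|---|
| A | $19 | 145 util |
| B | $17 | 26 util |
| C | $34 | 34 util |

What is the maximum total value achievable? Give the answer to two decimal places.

198.00

Take in order of value per unit:
- A (145/19 per unit): all 19 → value 145, running total 145.00
- B (26/17 per unit): all 17 → value 26, running total 171.00
- C (34/34 per unit): 27 of 34 → value 27×34/34 = 27.0000, running total 198.00
Total 198.00.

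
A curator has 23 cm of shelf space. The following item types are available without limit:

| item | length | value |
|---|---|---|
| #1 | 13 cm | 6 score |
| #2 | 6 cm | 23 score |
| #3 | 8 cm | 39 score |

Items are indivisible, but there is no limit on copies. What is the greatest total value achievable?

Best value-per-unit is #3 at 39/8; filling with it alone gives 2×39 = 78.
Optimal mix: 1×#2 + 2×#3 → length 22, value 101.

101 score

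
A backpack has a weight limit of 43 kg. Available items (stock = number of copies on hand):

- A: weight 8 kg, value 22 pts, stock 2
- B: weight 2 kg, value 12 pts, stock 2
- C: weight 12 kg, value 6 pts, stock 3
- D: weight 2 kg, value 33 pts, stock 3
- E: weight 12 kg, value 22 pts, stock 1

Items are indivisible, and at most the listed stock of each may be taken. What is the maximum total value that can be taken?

Top feasible selections:
- 2×A + 2×B + 3×D + 1×E: weight 38, value 189
- 2×A + 1×B + 3×D + 1×E: weight 36, value 177
- 2×A + 2×B + 1×C + 3×D: weight 38, value 173
Best: 189 pts.

189 pts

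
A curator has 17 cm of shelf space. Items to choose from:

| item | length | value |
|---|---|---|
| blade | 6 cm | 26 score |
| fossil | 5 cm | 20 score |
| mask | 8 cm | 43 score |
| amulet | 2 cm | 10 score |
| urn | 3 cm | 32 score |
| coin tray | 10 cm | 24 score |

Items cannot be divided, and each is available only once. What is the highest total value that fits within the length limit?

Check high-value combinations within 17 cm:
- blade+mask+urn: length 6+8+3=17, value 26+43+32=101
- fossil+mask+urn: length 5+8+3=16, value 20+43+32=95
- blade+fossil+amulet+urn: length 6+5+2+3=16, value 26+20+10+32=88
- mask+amulet+urn: length 8+2+3=13, value 43+10+32=85
Best: 101 score.

101 score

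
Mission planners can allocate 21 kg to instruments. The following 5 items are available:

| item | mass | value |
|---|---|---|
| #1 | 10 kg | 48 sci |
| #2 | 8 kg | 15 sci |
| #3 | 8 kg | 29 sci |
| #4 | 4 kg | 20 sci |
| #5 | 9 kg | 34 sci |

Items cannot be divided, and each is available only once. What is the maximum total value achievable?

Check high-value combinations within 21 kg:
- #3+#4+#5: mass 8+4+9=21, value 29+20+34=83
- #1+#5: mass 10+9=19, value 48+34=82
- #1+#3: mass 10+8=18, value 48+29=77
- #2+#4+#5: mass 8+4+9=21, value 15+20+34=69
- #1+#4: mass 10+4=14, value 48+20=68
Best: 83 sci.

83 sci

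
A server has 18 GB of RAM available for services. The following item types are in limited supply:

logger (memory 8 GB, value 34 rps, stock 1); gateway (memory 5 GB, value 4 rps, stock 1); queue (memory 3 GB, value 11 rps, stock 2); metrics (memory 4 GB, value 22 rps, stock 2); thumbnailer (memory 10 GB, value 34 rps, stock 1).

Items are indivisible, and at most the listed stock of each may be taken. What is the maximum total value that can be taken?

78 rps

Best selections within memory 18 and stock limits:
- 1×logger + 2×metrics: memory 16, value 78
- 2×metrics + 1×thumbnailer: memory 18, value 78
- 1×logger + 2×queue + 1×metrics: memory 18, value 78
Best: 78 rps.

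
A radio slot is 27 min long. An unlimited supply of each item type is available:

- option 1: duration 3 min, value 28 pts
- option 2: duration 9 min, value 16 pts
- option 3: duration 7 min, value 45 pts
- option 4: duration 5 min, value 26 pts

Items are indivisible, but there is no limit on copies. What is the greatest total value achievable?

252 pts

Best value-per-unit is option 1 at 28/3, and filling with it alone uses duration 9×3=27. No mix of the others beats 9×28 = 252.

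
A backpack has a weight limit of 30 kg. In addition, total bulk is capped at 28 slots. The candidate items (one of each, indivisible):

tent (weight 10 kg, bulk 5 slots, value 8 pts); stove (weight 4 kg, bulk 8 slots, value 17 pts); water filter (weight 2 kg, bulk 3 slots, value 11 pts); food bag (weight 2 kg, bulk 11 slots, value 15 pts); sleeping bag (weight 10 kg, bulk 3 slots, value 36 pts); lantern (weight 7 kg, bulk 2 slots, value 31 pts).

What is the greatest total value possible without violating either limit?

Feasible sets respecting both limits:
- stove+water filter+food bag+sleeping bag+lantern: weight 25, bulk 27, value 110
- stove+food bag+sleeping bag+lantern: weight 23, bulk 24, value 99
- stove+water filter+sleeping bag+lantern: weight 23, bulk 16, value 95
- water filter+food bag+sleeping bag+lantern: weight 21, bulk 19, value 93
Best: 110 pts.

110 pts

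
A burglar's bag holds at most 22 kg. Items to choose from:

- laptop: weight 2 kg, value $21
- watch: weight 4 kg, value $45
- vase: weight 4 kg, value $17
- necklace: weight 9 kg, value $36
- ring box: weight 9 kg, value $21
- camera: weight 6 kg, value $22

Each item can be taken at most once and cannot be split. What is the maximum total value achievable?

Check high-value combinations within 22 kg:
- laptop+watch+necklace+camera: weight 2+4+9+6=21, value 21+45+36+22=124
- laptop+watch+vase+necklace: weight 2+4+4+9=19, value 21+45+17+36=119
- laptop+watch+ring box+camera: weight 2+4+9+6=21, value 21+45+21+22=109
Best: $124.

$124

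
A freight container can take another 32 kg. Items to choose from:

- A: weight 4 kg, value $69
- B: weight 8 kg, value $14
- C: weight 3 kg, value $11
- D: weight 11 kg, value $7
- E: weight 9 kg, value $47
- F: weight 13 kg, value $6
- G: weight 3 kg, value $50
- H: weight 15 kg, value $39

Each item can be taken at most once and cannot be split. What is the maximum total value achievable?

This is a 0/1 knapsack; check combinations near the capacity.
- A+E+G+H: weight 4+9+3+15=31, value 69+47+50+39=205
- A+B+C+E+G: weight 4+8+3+9+3=27, value 69+14+11+47+50=191
- A+C+D+E+G: weight 4+3+11+9+3=30, value 69+11+7+47+50=184
Best: $205.

$205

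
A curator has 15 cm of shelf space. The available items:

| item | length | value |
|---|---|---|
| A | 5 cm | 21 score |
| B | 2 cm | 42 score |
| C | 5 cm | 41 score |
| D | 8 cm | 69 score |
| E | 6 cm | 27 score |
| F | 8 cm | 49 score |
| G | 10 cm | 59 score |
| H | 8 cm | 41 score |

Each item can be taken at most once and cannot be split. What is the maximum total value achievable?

This is a 0/1 knapsack; check combinations near the capacity.
- B+C+D: length 2+5+8=15, value 42+41+69=152
- A+B+D: length 5+2+8=15, value 21+42+69=132
- B+C+F: length 2+5+8=15, value 42+41+49=132
- B+C+H: length 2+5+8=15, value 42+41+41=124
- A+B+F: length 5+2+8=15, value 21+42+49=112
Best: 152 score.

152 score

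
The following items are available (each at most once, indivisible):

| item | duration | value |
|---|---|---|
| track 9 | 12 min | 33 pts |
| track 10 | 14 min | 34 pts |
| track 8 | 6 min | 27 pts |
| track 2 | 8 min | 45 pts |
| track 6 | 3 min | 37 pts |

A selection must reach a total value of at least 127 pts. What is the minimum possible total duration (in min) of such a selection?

29

Subsets with value ≥ 127, sorted by total duration:
- track 9+track 8+track 2+track 6: duration 29, value 142
- track 10+track 8+track 2+track 6: duration 31, value 143
- track 9+track 10+track 8+track 6: duration 35, value 131
Minimum duration: 29 min.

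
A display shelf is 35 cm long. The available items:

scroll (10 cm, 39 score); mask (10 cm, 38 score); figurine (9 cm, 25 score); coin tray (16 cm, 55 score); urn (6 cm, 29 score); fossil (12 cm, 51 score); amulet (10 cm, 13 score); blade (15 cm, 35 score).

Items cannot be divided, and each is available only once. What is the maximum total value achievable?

This is a 0/1 knapsack; check combinations near the capacity.
- coin tray+urn+fossil: length 16+6+12=34, value 55+29+51=135
- scroll+mask+figurine+urn: length 10+10+9+6=35, value 39+38+25+29=131
- scroll+mask+fossil: length 10+10+12=32, value 39+38+51=128
- scroll+coin tray+urn: length 10+16+6=32, value 39+55+29=123
Best: 135 score.

135 score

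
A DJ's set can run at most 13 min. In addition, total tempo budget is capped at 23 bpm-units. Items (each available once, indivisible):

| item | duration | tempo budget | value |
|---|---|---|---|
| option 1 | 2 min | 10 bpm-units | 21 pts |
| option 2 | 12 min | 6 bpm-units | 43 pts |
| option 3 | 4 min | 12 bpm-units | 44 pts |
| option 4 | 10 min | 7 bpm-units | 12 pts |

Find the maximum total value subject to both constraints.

65 pts

Feasible sets respecting both limits:
- option 1+option 3: duration 6, tempo budget 22, value 65
- option 3: duration 4, tempo budget 12, value 44
- option 2: duration 12, tempo budget 6, value 43
- option 1+option 4: duration 12, tempo budget 17, value 33
Best: 65 pts.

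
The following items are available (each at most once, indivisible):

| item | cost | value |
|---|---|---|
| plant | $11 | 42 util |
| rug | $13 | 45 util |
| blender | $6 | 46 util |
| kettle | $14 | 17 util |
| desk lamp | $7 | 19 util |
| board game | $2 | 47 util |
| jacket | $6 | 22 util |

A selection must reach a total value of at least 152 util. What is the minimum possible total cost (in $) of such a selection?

25

Subsets with value ≥ 152, sorted by total cost:
- plant+blender+board game+jacket: cost 25, value 157
- plant+blender+desk lamp+board game: cost 26, value 154
- rug+blender+board game+jacket: cost 27, value 160
- rug+blender+desk lamp+board game: cost 28, value 157
Minimum cost: 25 $.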